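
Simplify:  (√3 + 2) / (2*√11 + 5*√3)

Multiply numerator and denominator by -2*√11 + 5*√3.
Denominator becomes 31; numerator becomes -4*√11 - 2*√33 + 15 + 10*√3.

(-4*√11 - 2*√33 + 15 + 10*√3)/31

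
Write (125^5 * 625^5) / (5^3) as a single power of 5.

5^32

125^5 = 5^15; 625^5 = 5^20; 5^3 = 5^3
Combine exponents: 5^32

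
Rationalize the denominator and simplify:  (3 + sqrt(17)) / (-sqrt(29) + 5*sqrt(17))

Multiply numerator and denominator by sqrt(29) + 5*sqrt(17).
Denominator becomes 396; numerator becomes 3*sqrt(29) + sqrt(493) + 15*sqrt(17) + 85.

(3*sqrt(29) + sqrt(493) + 15*sqrt(17) + 85)/396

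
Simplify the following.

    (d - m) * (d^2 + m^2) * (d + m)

(d+m)(d-m) = d^2 - m^2; continue pairing.

d^4 - m^4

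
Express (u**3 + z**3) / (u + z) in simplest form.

Apply the sum-of-cubes factorisation and cancel (u + z).

u**2 - u*z + z**2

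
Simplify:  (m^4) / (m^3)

m

Quotient: m^1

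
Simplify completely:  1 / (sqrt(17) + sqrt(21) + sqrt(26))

(-sqrt(9282) + 6*sqrt(26) + 11*sqrt(21) + 15*sqrt(17))/642

Group as (sqrt(17) + sqrt(21)) + sqrt(26); multiply by (sqrt(17) + sqrt(21)) - sqrt(26), then rationalise the remaining surd.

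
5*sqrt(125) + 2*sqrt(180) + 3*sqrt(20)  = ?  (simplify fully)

43*sqrt(5)

5*sqrt(125) = 25*sqrt(5); 2*sqrt(180) = 12*sqrt(5); 3*sqrt(20) = 6*sqrt(5)
Combine: (25 + 12 + 6)·sqrt(5) = 43*sqrt(5)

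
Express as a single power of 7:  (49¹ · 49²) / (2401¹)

49¹ = 7^2; 49² = 7^4; 2401¹ = 7^4
Combine exponents: 7^2

7^2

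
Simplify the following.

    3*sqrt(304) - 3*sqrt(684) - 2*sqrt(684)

-18*sqrt(19)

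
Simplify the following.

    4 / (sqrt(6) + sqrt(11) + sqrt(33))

-33*sqrt(2) - 8*sqrt(33) + 14*sqrt(11) + 19*sqrt(6)

Group as (sqrt(11) + sqrt(33)) + sqrt(6); multiply by (sqrt(11) + sqrt(33)) - sqrt(6), then rationalise the remaining surd.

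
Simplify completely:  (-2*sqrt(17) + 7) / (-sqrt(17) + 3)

Multiply numerator and denominator by 3 + sqrt(17).
Denominator becomes -8; numerator becomes -13 + sqrt(17).

(-sqrt(17) + 13)/8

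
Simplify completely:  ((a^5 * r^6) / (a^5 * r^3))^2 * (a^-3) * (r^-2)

Inside the bracket: r^3
Raise to the power 2: r^6
Multiply by (a^-3) * (r^-2): add exponents.

r^4/a^3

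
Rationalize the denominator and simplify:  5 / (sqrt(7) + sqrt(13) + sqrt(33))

(-2*sqrt(3003) - 13*sqrt(33) + 27*sqrt(13) + 39*sqrt(7))/39

Group as (sqrt(7) + sqrt(33)) + sqrt(13); multiply by (sqrt(7) + sqrt(33)) - sqrt(13), then rationalise the remaining surd.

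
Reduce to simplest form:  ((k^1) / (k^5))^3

Inside the bracket: (k^-4)
Raise to the power 3: (k^-12)

k^(-12)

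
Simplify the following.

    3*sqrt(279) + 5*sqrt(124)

19*sqrt(31)

3*sqrt(279) = 9*sqrt(31); 5*sqrt(124) = 10*sqrt(31)
Combine: (9 + 10)·sqrt(31) = 19*sqrt(31)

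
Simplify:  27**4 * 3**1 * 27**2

3**19

27**4 = 3**12; 3**1 = 3**1; 27**2 = 3**6
Combine exponents: 3**19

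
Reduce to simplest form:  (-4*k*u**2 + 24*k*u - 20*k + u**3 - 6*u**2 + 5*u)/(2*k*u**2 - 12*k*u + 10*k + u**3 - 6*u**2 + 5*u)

(-4*k + u)/(2*k + u)

Factor: -4*k*u**2 + 24*k*u - 20*k + u**3 - 6*u**2 + 5*u = (-4*k + u)*(u - 1)*(u - 5);  2*k*u**2 - 12*k*u + 10*k + u**3 - 6*u**2 + 5*u = (u - 1)*(2*k + u)*(u - 5)
Cancel the common factors (u - 5), (u - 1).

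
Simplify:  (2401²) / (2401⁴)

7^(-8)

2401² = 7^8; 2401⁴ = 7^16
Combine exponents: 7^(-8)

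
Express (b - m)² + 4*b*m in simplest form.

(b + m)²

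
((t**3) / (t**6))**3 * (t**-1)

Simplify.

t**(-10)

Inside the bracket: (t**-3)
Raise to the power 3: (t**-9)
Multiply by (t**-1): add exponents.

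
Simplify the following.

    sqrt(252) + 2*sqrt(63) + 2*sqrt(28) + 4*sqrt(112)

32*sqrt(7)

sqrt(252) = 6*sqrt(7); 2*sqrt(63) = 6*sqrt(7); 2*sqrt(28) = 4*sqrt(7); 4*sqrt(112) = 16*sqrt(7)
Combine: (6 + 6 + 4 + 16)·sqrt(7) = 32*sqrt(7)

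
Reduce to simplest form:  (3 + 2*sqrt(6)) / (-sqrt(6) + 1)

Multiply numerator and denominator by 1 + sqrt(6).
Denominator becomes -5; numerator becomes 5*sqrt(6) + 15.

-3 - sqrt(6)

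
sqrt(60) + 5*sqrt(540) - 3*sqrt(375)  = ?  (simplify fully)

sqrt(60) = 2*sqrt(15); 5*sqrt(540) = 30*sqrt(15); 3*sqrt(375) = 15*sqrt(15)
Combine: (2 + 30 - 15)·sqrt(15) = 17*sqrt(15)

17*sqrt(15)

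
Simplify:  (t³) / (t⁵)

t^(-2)

Quotient: (t^-2)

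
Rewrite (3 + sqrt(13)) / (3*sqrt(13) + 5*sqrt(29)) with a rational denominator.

Multiply numerator and denominator by -5*sqrt(29) + 3*sqrt(13).
Denominator becomes -608; numerator becomes -5*sqrt(377) - 15*sqrt(29) + 9*sqrt(13) + 39.

(-39 - 9*sqrt(13) + 15*sqrt(29) + 5*sqrt(377))/608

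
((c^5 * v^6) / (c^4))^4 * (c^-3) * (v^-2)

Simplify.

c*v^22

Inside the bracket: c^1 * v^6
Raise to the power 4: c^4 * v^24
Multiply by (c^-3) * (v^-2): add exponents.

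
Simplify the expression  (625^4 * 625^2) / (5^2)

5^22

625^4 = 5^16; 625^2 = 5^8; 5^2 = 5^2
Combine exponents: 5^22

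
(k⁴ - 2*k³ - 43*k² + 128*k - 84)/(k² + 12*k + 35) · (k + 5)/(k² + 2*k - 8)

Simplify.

Factor: k⁴ - 2*k³ - 43*k² + 128*k - 84 = (k + 7)·(k - 2)·(k - 6)·(k - 1);  k² + 12*k + 35 = (k + 7)·(k + 5);  k² + 2*k - 8 = (k + 4)·(k - 2)
Cancel the common factors (k - 2), (k + 7), (k + 5).

(k² - 7*k + 6)/(k + 4)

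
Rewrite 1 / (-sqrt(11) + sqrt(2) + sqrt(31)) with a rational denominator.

Group as (sqrt(2) + sqrt(31)) - sqrt(11); multiply by (sqrt(2) + sqrt(31)) + sqrt(11), then rationalise the remaining surd.

(-20*sqrt(2) - sqrt(682) + 11*sqrt(11) + 9*sqrt(31))/118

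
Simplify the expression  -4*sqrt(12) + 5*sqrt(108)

4*sqrt(12) = 8*sqrt(3); 5*sqrt(108) = 30*sqrt(3)
Combine: (-8 + 30)·sqrt(3) = 22*sqrt(3)

22*sqrt(3)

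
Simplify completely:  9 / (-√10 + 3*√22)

(9*√10 + 27*√22)/188

Multiply numerator and denominator by √10 + 3*√22.
Denominator becomes 188; numerator becomes 9*√10 + 27*√22.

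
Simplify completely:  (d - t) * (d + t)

d^2 - t^2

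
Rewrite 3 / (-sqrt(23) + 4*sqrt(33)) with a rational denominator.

(3*sqrt(23) + 12*sqrt(33))/505

Multiply numerator and denominator by sqrt(23) + 4*sqrt(33).
Denominator becomes 505; numerator becomes 3*sqrt(23) + 12*sqrt(33).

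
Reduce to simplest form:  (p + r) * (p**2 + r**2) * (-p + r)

Telescope via difference of squares: (r+p)(r-p) = -p**2 + r**2, then repeat with the next factor.

-p**4 + r**4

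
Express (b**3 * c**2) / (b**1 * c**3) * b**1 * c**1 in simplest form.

b**3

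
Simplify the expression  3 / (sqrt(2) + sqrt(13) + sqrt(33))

Group as (sqrt(2) + sqrt(13)) + sqrt(33); multiply by (sqrt(2) + sqrt(13)) - sqrt(33), then rationalise the remaining surd.

(-33*sqrt(13) - 66*sqrt(2) + 3*sqrt(858) + 27*sqrt(33))/110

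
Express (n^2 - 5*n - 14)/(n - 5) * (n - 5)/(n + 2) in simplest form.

Factor: n^2 - 5*n - 14 = (n - 7)*(n + 2)
Cancel the common factors (n - 5), (n + 2).

n - 7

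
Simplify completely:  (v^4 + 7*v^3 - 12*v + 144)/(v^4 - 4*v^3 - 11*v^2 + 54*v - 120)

(v + 6)/(v - 5)

Factor: v^4 + 7*v^3 - 12*v + 144 = (v + 4)*(v + 6)*(v^2 - 3*v + 6);  v^4 - 4*v^3 - 11*v^2 + 54*v - 120 = (v + 4)*(v - 5)*(v^2 - 3*v + 6)
Cancel the common factors (v^2 - 3*v + 6), (v + 4).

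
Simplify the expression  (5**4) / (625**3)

5**(-8)

5**4 = 5**4; 625**3 = 5**12
Combine exponents: 5**(-8)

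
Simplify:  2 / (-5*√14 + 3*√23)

Multiply numerator and denominator by 3*√23 + 5*√14.
Denominator becomes -143; numerator becomes 6*√23 + 10*√14.

(-10*√14 - 6*√23)/143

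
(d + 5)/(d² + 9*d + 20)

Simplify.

1/(d + 4)

Factor: d² + 9*d + 20 = (d + 5)·(d + 4)
Cancel the common factor (d + 5).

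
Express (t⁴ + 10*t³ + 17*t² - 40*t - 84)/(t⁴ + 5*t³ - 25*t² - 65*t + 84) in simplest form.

(t² - 4)/(t² - 5*t + 4)

Factor: t⁴ + 10*t³ + 17*t² - 40*t - 84 = (t - 2)·(t + 2)·(t + 3)·(t + 7);  t⁴ + 5*t³ - 25*t² - 65*t + 84 = (t + 3)·(t - 1)·(t + 7)·(t - 4)
Cancel the common factors (t + 3), (t + 7).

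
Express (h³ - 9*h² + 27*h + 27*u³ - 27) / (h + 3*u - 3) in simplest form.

h² - 3*h*u - 6*h + 9*u² + 9*u + 9

Apply the sum-of-cubes factorisation and cancel (h + 3*u - 3).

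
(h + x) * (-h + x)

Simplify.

Telescope via difference of squares: (x+h)(x-h) = -h^2 + x^2.

-h^2 + x^2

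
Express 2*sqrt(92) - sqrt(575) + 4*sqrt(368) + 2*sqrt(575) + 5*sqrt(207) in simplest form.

40*sqrt(23)

2*sqrt(92) = 4*sqrt(23); sqrt(575) = 5*sqrt(23); 4*sqrt(368) = 16*sqrt(23); 2*sqrt(575) = 10*sqrt(23); 5*sqrt(207) = 15*sqrt(23)
Combine: (4 - 5 + 16 + 10 + 15)·sqrt(23) = 40*sqrt(23)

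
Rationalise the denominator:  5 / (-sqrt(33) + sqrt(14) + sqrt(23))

Group as (sqrt(14) + sqrt(23)) - sqrt(33); multiply by (sqrt(14) + sqrt(23)) + sqrt(33), then rationalise the remaining surd.

(-10*sqrt(33) + 60*sqrt(23) + 105*sqrt(14) + 5*sqrt(10626))/636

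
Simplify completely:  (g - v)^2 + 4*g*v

(g + v)^2

Expand the square and combine the 4*g*v term.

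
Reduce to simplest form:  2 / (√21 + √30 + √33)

(-√2310 + 3*√33 + 4*√30 + 7*√21)/183

Group as (√30 + √33) + √21; multiply by (√30 + √33) - √21, then rationalise the remaining surd.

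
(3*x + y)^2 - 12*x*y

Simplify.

(3*x - y)^2

After expansion: 9*x^2 - 6*x*y + y^2 — a perfect-square trinomial.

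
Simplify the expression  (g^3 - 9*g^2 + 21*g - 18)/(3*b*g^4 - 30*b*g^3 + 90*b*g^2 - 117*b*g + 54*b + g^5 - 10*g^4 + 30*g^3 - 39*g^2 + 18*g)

Factor: g^3 - 9*g^2 + 21*g - 18 = (g - 6)*(g^2 - 3*g + 3);  3*b*g^4 - 30*b*g^3 + 90*b*g^2 - 117*b*g + 54*b + g^5 - 10*g^4 + 30*g^3 - 39*g^2 + 18*g = (g^2 - 3*g + 3)*(g - 6)*(3*b + g)*(g - 1)
Cancel the common factors (g^2 - 3*g + 3), (g - 6).

1/(3*b*g - 3*b + g^2 - g)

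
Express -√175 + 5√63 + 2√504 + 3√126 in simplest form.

10*√7 + 21*√14

√175 = 5*√7; 5√63 = 15*√7; 2√504 = 12*√14; 3√126 = 9*√14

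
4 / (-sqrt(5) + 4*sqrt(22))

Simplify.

Multiply numerator and denominator by sqrt(5) + 4*sqrt(22).
Denominator becomes 347; numerator becomes 4*sqrt(5) + 16*sqrt(22).

(4*sqrt(5) + 16*sqrt(22))/347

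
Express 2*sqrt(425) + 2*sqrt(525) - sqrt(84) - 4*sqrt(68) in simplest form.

2*sqrt(17) + 8*sqrt(21)

2*sqrt(425) = 10*sqrt(17); 2*sqrt(525) = 10*sqrt(21); sqrt(84) = 2*sqrt(21); 4*sqrt(68) = 8*sqrt(17)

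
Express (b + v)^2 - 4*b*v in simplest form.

(b - v)^2

Expanding gives b^2 - 2*b*v + v^2, a perfect square.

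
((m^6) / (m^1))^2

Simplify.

m^10

Inside the bracket: m^5
Raise to the power 2: m^10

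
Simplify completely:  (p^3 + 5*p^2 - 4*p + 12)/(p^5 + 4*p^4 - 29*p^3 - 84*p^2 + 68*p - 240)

Factor: p^3 + 5*p^2 - 4*p + 12 = (p + 6)*(p^2 - p + 2);  p^5 + 4*p^4 - 29*p^3 - 84*p^2 + 68*p - 240 = (p + 6)*(p + 4)*(p - 5)*(p^2 - p + 2)
Cancel the common factors (p^2 - p + 2), (p + 6).

1/(p^2 - p - 20)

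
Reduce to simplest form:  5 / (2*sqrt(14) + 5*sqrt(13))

Multiply numerator and denominator by -2*sqrt(14) + 5*sqrt(13).
Denominator becomes 269; numerator becomes -10*sqrt(14) + 25*sqrt(13).

(-10*sqrt(14) + 25*sqrt(13))/269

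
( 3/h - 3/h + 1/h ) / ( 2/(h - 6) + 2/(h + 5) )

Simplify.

Numerator: 3/h - 3/h + 1/h = 1/h
Denominator: 2/(h - 6) + 2/(h + 5) = (4*h - 2)/(h**2 - h - 30)
Divide: (1/h) · ((h**2 - h - 30)/(4*h - 2)) = (h**2 - h - 30)/(4*h**2 - 2*h)

(h**2 - h - 30)/(4*h**2 - 2*h)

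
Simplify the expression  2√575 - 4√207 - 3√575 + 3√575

2√575 = 10*√23; 4√207 = 12*√23; 3√575 = 15*√23; 3√575 = 15*√23
Combine: (10 - 12 - 15 + 15)·√23 = -2*√23

-2*√23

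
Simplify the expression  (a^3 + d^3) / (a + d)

a^2 - a*d + d^2

Apply the sum-of-cubes factorisation and cancel (a + d).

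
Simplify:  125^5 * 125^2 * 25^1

5^23

125^5 = 5^15; 125^2 = 5^6; 25^1 = 5^2
Combine exponents: 5^23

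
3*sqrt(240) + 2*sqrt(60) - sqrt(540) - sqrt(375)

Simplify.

3*sqrt(240) = 12*sqrt(15); 2*sqrt(60) = 4*sqrt(15); sqrt(540) = 6*sqrt(15); sqrt(375) = 5*sqrt(15)
Combine: (12 + 4 - 6 - 5)·sqrt(15) = 5*sqrt(15)

5*sqrt(15)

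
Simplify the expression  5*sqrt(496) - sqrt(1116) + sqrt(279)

17*sqrt(31)

5*sqrt(496) = 20*sqrt(31); sqrt(1116) = 6*sqrt(31); sqrt(279) = 3*sqrt(31)
Combine: (20 - 6 + 3)·sqrt(31) = 17*sqrt(31)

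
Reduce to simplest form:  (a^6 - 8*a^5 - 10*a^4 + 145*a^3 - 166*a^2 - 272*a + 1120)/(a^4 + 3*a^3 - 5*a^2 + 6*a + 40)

a^2 - 11*a + 28

Factor: a^6 - 8*a^5 - 10*a^4 + 145*a^3 - 166*a^2 - 272*a + 1120 = (a - 7)*(a^2 - 3*a + 5)*(a + 2)*(a - 4)*(a + 4);  a^4 + 3*a^3 - 5*a^2 + 6*a + 40 = (a + 4)*(a^2 - 3*a + 5)*(a + 2)
Cancel the common factors (a^2 - 3*a + 5), (a + 4), (a + 2).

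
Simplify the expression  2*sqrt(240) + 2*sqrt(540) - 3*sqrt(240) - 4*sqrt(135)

-4*sqrt(15)

2*sqrt(240) = 8*sqrt(15); 2*sqrt(540) = 12*sqrt(15); 3*sqrt(240) = 12*sqrt(15); 4*sqrt(135) = 12*sqrt(15)
Combine: (8 + 12 - 12 - 12)·sqrt(15) = -4*sqrt(15)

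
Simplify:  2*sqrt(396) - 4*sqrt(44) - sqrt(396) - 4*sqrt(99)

2*sqrt(396) = 12*sqrt(11); 4*sqrt(44) = 8*sqrt(11); sqrt(396) = 6*sqrt(11); 4*sqrt(99) = 12*sqrt(11)
Combine: (12 - 8 - 6 - 12)·sqrt(11) = -14*sqrt(11)

-14*sqrt(11)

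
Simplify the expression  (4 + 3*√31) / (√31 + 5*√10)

Multiply numerator and denominator by -5*√10 + √31.
Denominator becomes -219; numerator becomes -15*√310 - 20*√10 + 4*√31 + 93.

(-93 - 4*√31 + 20*√10 + 15*√310)/219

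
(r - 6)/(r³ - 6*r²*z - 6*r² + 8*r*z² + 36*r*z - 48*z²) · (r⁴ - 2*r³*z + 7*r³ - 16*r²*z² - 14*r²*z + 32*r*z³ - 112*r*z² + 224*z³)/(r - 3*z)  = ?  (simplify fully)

(-r² - 4*r*z - 7*r - 28*z)/(-r + 3*z)

Factor: r³ - 6*r²*z - 6*r² + 8*r*z² + 36*r*z - 48*z² = (r - 2*z)·(r - 4*z)·(r - 6);  r⁴ - 2*r³*z + 7*r³ - 16*r²*z² - 14*r²*z + 32*r*z³ - 112*r*z² + 224*z³ = (r - 2*z)·(r + 4*z)·(r - 4*z)·(r + 7)
Cancel the common factors (r - 6), (r - 2*z), (r - 4*z).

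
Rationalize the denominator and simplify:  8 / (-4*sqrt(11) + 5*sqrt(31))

(32*sqrt(11) + 40*sqrt(31))/599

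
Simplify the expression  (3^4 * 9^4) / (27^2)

3^6

3^4 = 3^4; 9^4 = 3^8; 27^2 = 3^6
Combine exponents: 3^6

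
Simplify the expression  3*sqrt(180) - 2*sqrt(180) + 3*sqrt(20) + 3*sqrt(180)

30*sqrt(5)

3*sqrt(180) = 18*sqrt(5); 2*sqrt(180) = 12*sqrt(5); 3*sqrt(20) = 6*sqrt(5); 3*sqrt(180) = 18*sqrt(5)
Combine: (18 - 12 + 6 + 18)·sqrt(5) = 30*sqrt(5)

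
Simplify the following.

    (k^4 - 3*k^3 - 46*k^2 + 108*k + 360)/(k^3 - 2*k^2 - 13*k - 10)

(k^2 - 36)/(k + 1)

Factor: k^4 - 3*k^3 - 46*k^2 + 108*k + 360 = (k - 6)*(k - 5)*(k + 6)*(k + 2);  k^3 - 2*k^2 - 13*k - 10 = (k + 2)*(k - 5)*(k + 1)
Cancel the common factors (k + 2), (k - 5).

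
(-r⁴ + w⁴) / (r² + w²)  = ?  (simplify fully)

-r² + w²

Difference of fourth powers: factor out (r² + w²).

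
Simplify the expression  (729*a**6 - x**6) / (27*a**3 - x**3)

729*a**6 - x**6 factors as -(-3*a + x)*(3*a + x)*(9*a**2 - 3*a*x + x**2)*(9*a**2 + 3*a*x + x**2).

27*a**3 + x**3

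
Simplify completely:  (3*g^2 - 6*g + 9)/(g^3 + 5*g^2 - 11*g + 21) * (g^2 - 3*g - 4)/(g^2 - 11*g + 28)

(3*g + 3)/(g^2 - 49)

Factor: 3*g^2 - 6*g + 9 = 3*(g^2 - 2*g + 3);  g^3 + 5*g^2 - 11*g + 21 = (g^2 - 2*g + 3)*(g + 7);  g^2 - 3*g - 4 = (g + 1)*(g - 4);  g^2 - 11*g + 28 = (g - 4)*(g - 7)
Cancel the common factors (g^2 - 2*g + 3), (g - 4).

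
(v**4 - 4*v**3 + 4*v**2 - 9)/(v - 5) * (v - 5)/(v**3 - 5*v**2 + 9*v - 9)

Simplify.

v + 1

Factor: v**4 - 4*v**3 + 4*v**2 - 9 = (v - 3)*(v + 1)*(v**2 - 2*v + 3);  v**3 - 5*v**2 + 9*v - 9 = (v - 3)*(v**2 - 2*v + 3)
Cancel the common factors (v**2 - 2*v + 3), (v - 3), (v - 5).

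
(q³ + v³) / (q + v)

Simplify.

q² - q*v + v²

q^3 + v^3 = (q + v)(q² - q*v + v²).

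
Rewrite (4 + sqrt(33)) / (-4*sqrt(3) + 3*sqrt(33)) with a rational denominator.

(16*sqrt(3) + 12*sqrt(11) + 12*sqrt(33) + 99)/249

Multiply numerator and denominator by 4*sqrt(3) + 3*sqrt(33).
Denominator becomes 249; numerator becomes 16*sqrt(3) + 12*sqrt(11) + 12*sqrt(33) + 99.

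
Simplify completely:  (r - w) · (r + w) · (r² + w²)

r⁴ - w⁴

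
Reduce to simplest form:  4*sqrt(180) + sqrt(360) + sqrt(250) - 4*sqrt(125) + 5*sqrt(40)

4*sqrt(5) + 21*sqrt(10)

4*sqrt(180) = 24*sqrt(5); sqrt(360) = 6*sqrt(10); sqrt(250) = 5*sqrt(10); 4*sqrt(125) = 20*sqrt(5); 5*sqrt(40) = 10*sqrt(10)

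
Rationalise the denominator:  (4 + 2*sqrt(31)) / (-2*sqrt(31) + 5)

(-16 - 2*sqrt(31))/11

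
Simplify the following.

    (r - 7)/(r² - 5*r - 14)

Factor: r² - 5*r - 14 = (r - 7)·(r + 2)
Cancel the common factor (r - 7).

1/(r + 2)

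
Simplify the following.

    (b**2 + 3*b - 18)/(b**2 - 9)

(b + 6)/(b + 3)

Factor: b**2 + 3*b - 18 = (b - 3)*(b + 6);  b**2 - 9 = (b - 3)*(b + 3)
Cancel the common factor (b - 3).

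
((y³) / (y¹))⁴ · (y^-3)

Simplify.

Inside the bracket: y²
Raise to the power 4: y⁸
Multiply by (y^-3): add exponents.

y⁵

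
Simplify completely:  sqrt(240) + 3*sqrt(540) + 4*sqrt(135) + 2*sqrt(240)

sqrt(240) = 4*sqrt(15); 3*sqrt(540) = 18*sqrt(15); 4*sqrt(135) = 12*sqrt(15); 2*sqrt(240) = 8*sqrt(15)
Combine: (4 + 18 + 12 + 8)·sqrt(15) = 42*sqrt(15)

42*sqrt(15)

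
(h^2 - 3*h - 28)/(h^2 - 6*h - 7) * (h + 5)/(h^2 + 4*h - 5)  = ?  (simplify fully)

(h + 4)/(h^2 - 1)

Factor: h^2 - 3*h - 28 = (h - 7)*(h + 4);  h^2 - 6*h - 7 = (h + 1)*(h - 7);  h^2 + 4*h - 5 = (h - 1)*(h + 5)
Cancel the common factors (h + 5), (h - 7).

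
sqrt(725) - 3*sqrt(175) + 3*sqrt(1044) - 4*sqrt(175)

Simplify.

sqrt(725) = 5*sqrt(29); 3*sqrt(175) = 15*sqrt(7); 3*sqrt(1044) = 18*sqrt(29); 4*sqrt(175) = 20*sqrt(7)

-35*sqrt(7) + 23*sqrt(29)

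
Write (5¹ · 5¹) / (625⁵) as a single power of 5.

5¹ = 5^1; 5¹ = 5^1; 625⁵ = 5^20
Combine exponents: 5^(-18)

5^(-18)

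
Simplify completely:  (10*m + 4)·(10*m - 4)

100*m² - 16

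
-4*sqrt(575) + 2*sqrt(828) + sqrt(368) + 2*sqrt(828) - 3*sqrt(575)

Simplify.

4*sqrt(575) = 20*sqrt(23); 2*sqrt(828) = 12*sqrt(23); sqrt(368) = 4*sqrt(23); 2*sqrt(828) = 12*sqrt(23); 3*sqrt(575) = 15*sqrt(23)
Combine: (-20 + 12 + 4 + 12 - 15)·sqrt(23) = -7*sqrt(23)

-7*sqrt(23)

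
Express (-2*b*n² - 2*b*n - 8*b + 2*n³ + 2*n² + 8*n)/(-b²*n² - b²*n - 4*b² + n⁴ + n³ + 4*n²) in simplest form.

2/(b + n)

Factor: -2*b*n² - 2*b*n - 8*b + 2*n³ + 2*n² + 8*n = 2·(-b + n)·(n² + n + 4);  -b²*n² - b²*n - 4*b² + n⁴ + n³ + 4*n² = (b + n)·(n² + n + 4)·(-b + n)
Cancel the common factors (n² + n + 4), (-b + n).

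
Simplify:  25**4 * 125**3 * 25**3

25**4 = 5**8; 125**3 = 5**9; 25**3 = 5**6
Combine exponents: 5**23

5**23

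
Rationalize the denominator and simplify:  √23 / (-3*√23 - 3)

(-23 + √23)/66

Multiply numerator and denominator by -3 + 3*√23.
Denominator becomes -198; numerator becomes -3*√23 + 69.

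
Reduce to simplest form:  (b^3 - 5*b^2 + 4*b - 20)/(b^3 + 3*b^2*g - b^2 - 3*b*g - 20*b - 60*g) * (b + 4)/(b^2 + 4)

Factor: b^3 - 5*b^2 + 4*b - 20 = (b - 5)*(b^2 + 4);  b^3 + 3*b^2*g - b^2 - 3*b*g - 20*b - 60*g = (b + 3*g)*(b + 4)*(b - 5)
Cancel the common factors (b^2 + 4), (b - 5), (b + 4).

1/(b + 3*g)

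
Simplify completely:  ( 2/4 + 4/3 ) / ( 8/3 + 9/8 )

Numerator: 2/4 + 4/3 = 11/6
Denominator: 8/3 + 9/8 = 91/24
Divide: (11/6) · (24/91) = 44/91

44/91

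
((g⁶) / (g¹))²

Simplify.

Inside the bracket: g⁵
Raise to the power 2: g^10

g^10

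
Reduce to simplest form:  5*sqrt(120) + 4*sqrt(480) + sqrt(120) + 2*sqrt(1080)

5*sqrt(120) = 10*sqrt(30); 4*sqrt(480) = 16*sqrt(30); sqrt(120) = 2*sqrt(30); 2*sqrt(1080) = 12*sqrt(30)
Combine: (10 + 16 + 2 + 12)·sqrt(30) = 40*sqrt(30)

40*sqrt(30)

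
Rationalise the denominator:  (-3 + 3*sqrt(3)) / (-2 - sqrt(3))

-9*sqrt(3) + 15

Multiply numerator and denominator by -2 + sqrt(3).
Denominator becomes 1; numerator becomes -9*sqrt(3) + 15.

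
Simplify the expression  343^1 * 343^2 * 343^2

7^15

343^1 = 7^3; 343^2 = 7^6; 343^2 = 7^6
Combine exponents: 7^15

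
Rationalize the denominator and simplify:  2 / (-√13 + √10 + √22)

(-38*√13 + 2*√22 + 50*√10 + 8*√715)/519

Group as (√10 + √22) - √13; multiply by (√10 + √22) + √13, then rationalise the remaining surd.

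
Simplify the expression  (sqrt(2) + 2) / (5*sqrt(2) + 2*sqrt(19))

(-5*sqrt(2) - 5 + sqrt(38) + 2*sqrt(19))/13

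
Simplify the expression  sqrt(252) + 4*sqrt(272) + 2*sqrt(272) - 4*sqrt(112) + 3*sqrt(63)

-sqrt(7) + 24*sqrt(17)

sqrt(252) = 6*sqrt(7); 4*sqrt(272) = 16*sqrt(17); 2*sqrt(272) = 8*sqrt(17); 4*sqrt(112) = 16*sqrt(7); 3*sqrt(63) = 9*sqrt(7)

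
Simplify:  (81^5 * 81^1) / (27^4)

3^12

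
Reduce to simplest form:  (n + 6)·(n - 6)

Product of conjugates: (P+Q)(P-Q) = P^2 - Q^2.

n² - 36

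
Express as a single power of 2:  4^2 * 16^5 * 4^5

4^2 = 2^4; 16^5 = 2^20; 4^5 = 2^10
Combine exponents: 2^34

2^34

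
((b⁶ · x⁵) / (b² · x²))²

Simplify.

b⁸*x⁶

Inside the bracket: b⁴ · x³
Raise to the power 2: b⁸ · x⁶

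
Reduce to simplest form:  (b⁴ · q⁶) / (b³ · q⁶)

Quotient: b¹

b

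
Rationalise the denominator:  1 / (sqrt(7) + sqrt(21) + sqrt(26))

Group as (sqrt(21) + sqrt(26)) + sqrt(7); multiply by (sqrt(21) + sqrt(26)) - sqrt(7), then rationalise the remaining surd.

(-7*sqrt(78) + sqrt(26) + 6*sqrt(21) + 20*sqrt(7))/292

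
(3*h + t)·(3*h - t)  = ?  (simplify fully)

Product of conjugates: (P+Q)(P-Q) = P^2 - Q^2.

9*h² - t²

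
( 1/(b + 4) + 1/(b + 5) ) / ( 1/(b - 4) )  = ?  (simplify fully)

(2*b² + b - 36)/(b² + 9*b + 20)

Numerator: 1/(b + 4) + 1/(b + 5) = (2*b + 9)/(b² + 9*b + 20)
Denominator: 1/(b - 4) = 1/(b - 4)
Divide: ((2*b + 9)/(b² + 9*b + 20)) · (b - 4) = (2*b² + b - 36)/(b² + 9*b + 20)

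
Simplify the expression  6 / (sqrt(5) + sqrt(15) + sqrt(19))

(-60*sqrt(57) + 6*sqrt(19) + 54*sqrt(15) + 174*sqrt(5))/299

Group as (sqrt(15) + sqrt(19)) + sqrt(5); multiply by (sqrt(15) + sqrt(19)) - sqrt(5), then rationalise the remaining surd.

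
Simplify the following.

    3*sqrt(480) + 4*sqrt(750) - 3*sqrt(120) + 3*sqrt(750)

41*sqrt(30)

3*sqrt(480) = 12*sqrt(30); 4*sqrt(750) = 20*sqrt(30); 3*sqrt(120) = 6*sqrt(30); 3*sqrt(750) = 15*sqrt(30)
Combine: (12 + 20 - 6 + 15)·sqrt(30) = 41*sqrt(30)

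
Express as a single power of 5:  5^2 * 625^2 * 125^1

5^13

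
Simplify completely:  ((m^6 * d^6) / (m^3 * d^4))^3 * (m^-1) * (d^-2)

d^4*m^8

Inside the bracket: m^3 * d^2
Raise to the power 3: m^9 * d^6
Multiply by (m^-1) * (d^-2): add exponents.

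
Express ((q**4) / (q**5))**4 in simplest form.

q**(-4)

Inside the bracket: (q**-1)
Raise to the power 4: (q**-4)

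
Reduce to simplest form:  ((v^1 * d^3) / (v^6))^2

Inside the bracket: (v^-5) * d^3
Raise to the power 2: (v^-10) * d^6

d^6/v^10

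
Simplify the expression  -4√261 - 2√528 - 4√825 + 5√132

4√261 = 12*√29; 2√528 = 8*√33; 4√825 = 20*√33; 5√132 = 10*√33

-18*√33 - 12*√29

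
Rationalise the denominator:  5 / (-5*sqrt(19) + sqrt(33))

Multiply numerator and denominator by sqrt(33) + 5*sqrt(19).
Denominator becomes -442; numerator becomes 5*sqrt(33) + 25*sqrt(19).

(-25*sqrt(19) - 5*sqrt(33))/442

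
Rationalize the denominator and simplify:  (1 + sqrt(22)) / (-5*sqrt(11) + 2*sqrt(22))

Multiply numerator and denominator by 2*sqrt(22) + 5*sqrt(11).
Denominator becomes -187; numerator becomes 2*sqrt(22) + 5*sqrt(11) + 44 + 55*sqrt(2).

(-55*sqrt(2) - 44 - 5*sqrt(11) - 2*sqrt(22))/187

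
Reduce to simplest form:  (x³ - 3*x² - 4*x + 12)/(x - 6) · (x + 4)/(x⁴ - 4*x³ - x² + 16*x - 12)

(x + 4)/(x² - 7*x + 6)

Factor: x³ - 3*x² - 4*x + 12 = (x - 2)·(x - 3)·(x + 2);  x⁴ - 4*x³ - x² + 16*x - 12 = (x - 2)·(x - 3)·(x + 2)·(x - 1)
Cancel the common factors (x - 2), (x - 3), (x + 2).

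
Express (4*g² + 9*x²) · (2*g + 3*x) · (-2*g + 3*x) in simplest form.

Pair the conjugate factors: ((3*x)+(2*g))((3*x)-(2*g)) = -4*g² + 9*x², then repeat with the next factor.

-16*g⁴ + 81*x⁴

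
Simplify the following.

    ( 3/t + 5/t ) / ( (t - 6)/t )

8/(t - 6)

Numerator: 3/t + 5/t = 8/t
Denominator: (t - 6)/t = (t - 6)/t
Divide: (8/t) · (t/(t - 6)) = 8/(t - 6)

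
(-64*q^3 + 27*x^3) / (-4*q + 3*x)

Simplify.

16*q^2 + 12*q*x + 9*x^2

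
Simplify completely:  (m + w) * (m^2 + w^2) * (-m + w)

-m^4 + w^4

(w+m)(w-m) = -m^2 + w^2; continue pairing.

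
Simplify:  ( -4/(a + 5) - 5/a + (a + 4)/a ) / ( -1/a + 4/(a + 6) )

(a³ + 6*a² - 5*a - 30)/(3*a² + 9*a - 30)

Numerator: -4/(a + 5) - 5/a + (a + 4)/a = (a² - 5)/(a² + 5*a)
Denominator: -1/a + 4/(a + 6) = (3*a - 6)/(a² + 6*a)
Divide: ((a² - 5)/(a² + 5*a)) · ((a² + 6*a)/(3*a - 6)) = (a³ + 6*a² - 5*a - 30)/(3*a² + 9*a - 30)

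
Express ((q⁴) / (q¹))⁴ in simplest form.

q^12

Inside the bracket: q³
Raise to the power 4: q^12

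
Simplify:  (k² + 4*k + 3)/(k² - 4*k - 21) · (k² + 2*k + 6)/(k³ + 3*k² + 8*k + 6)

1/(k - 7)

Factor: k² + 4*k + 3 = (k + 3)·(k + 1);  k² - 4*k - 21 = (k + 3)·(k - 7);  k³ + 3*k² + 8*k + 6 = (k² + 2*k + 6)·(k + 1)
Cancel the common factors (k² + 2*k + 6), (k + 3), (k + 1).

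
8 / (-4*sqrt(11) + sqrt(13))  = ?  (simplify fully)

Multiply numerator and denominator by sqrt(13) + 4*sqrt(11).
Denominator becomes -163; numerator becomes 8*sqrt(13) + 32*sqrt(11).

(-32*sqrt(11) - 8*sqrt(13))/163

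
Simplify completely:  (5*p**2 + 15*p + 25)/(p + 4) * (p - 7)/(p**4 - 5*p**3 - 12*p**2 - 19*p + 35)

Factor: 5*p**2 + 15*p + 25 = 5*(p**2 + 3*p + 5);  p**4 - 5*p**3 - 12*p**2 - 19*p + 35 = (p**2 + 3*p + 5)*(p - 7)*(p - 1)
Cancel the common factors (p**2 + 3*p + 5), (p - 7).

5/(p**2 + 3*p - 4)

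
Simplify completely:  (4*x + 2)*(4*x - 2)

(4*x)**2 - (2)**2 = 16*x**2 - 4.

16*x**2 - 4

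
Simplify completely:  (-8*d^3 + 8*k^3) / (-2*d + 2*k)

4*d^2 + 4*d*k + 4*k^2

Apply the difference-of-cubes factorisation and cancel (-2*d + 2*k).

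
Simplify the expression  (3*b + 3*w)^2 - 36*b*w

Expand the square and combine the 36*b*w term.

9*(b - w)^2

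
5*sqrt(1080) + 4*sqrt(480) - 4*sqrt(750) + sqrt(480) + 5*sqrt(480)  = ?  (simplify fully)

50*sqrt(30)

5*sqrt(1080) = 30*sqrt(30); 4*sqrt(480) = 16*sqrt(30); 4*sqrt(750) = 20*sqrt(30); sqrt(480) = 4*sqrt(30); 5*sqrt(480) = 20*sqrt(30)
Combine: (30 + 16 - 20 + 4 + 20)·sqrt(30) = 50*sqrt(30)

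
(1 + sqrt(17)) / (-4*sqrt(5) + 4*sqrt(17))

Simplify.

Multiply numerator and denominator by 4*sqrt(5) + 4*sqrt(17).
Denominator becomes 192; numerator becomes 4*sqrt(5) + 4*sqrt(17) + 4*sqrt(85) + 68.

(sqrt(5) + sqrt(17) + sqrt(85) + 17)/48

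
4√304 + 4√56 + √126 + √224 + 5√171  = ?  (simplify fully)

4√304 = 16*√19; 4√56 = 8*√14; √126 = 3*√14; √224 = 4*√14; 5√171 = 15*√19

15*√14 + 31*√19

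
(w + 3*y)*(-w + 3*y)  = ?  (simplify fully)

(3*y)^2 - (w)^2 = -w^2 + 9*y^2.

-w^2 + 9*y^2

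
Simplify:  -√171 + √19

-2*√19

√171 = 3*√19; √19 = √19
Combine: (-3 + 1)·√19 = -2*√19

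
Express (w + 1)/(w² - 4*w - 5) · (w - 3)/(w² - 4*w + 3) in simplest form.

1/(w² - 6*w + 5)

Factor: w² - 4*w - 5 = (w + 1)·(w - 5);  w² - 4*w + 3 = (w - 1)·(w - 3)
Cancel the common factors (w - 3), (w + 1).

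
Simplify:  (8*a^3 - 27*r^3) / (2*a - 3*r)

4*a^2 + 6*a*r + 9*r^2

Apply the difference-of-cubes factorisation and cancel (2*a - 3*r).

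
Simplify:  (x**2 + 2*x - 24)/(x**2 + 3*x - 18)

Factor: x**2 + 2*x - 24 = (x - 4)*(x + 6);  x**2 + 3*x - 18 = (x + 6)*(x - 3)
Cancel the common factor (x + 6).

(x - 4)/(x - 3)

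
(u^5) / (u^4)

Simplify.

u

Quotient: u^1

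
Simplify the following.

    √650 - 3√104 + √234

2*√26

√650 = 5*√26; 3√104 = 6*√26; √234 = 3*√26
Combine: (5 - 6 + 3)·√26 = 2*√26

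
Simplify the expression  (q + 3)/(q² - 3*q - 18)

Factor: q² - 3*q - 18 = (q - 6)·(q + 3)
Cancel the common factor (q + 3).

1/(q - 6)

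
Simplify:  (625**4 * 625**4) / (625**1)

5**28

625**4 = 5**16; 625**4 = 5**16; 625**1 = 5**4
Combine exponents: 5**28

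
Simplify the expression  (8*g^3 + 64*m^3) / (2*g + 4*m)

4*g^2 - 8*g*m + 16*m^2

Factor as (a+b)(a^2-ab+b^2) with a=(2*g), b=(4*m).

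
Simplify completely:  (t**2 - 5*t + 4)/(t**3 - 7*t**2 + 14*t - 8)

Factor: t**2 - 5*t + 4 = (t - 4)*(t - 1);  t**3 - 7*t**2 + 14*t - 8 = (t - 2)*(t - 1)*(t - 4)
Cancel the common factors (t - 1), (t - 4).

1/(t - 2)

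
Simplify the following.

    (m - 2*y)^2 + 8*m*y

(m + 2*y)^2

Expanding gives m^2 + 4*m*y + 4*y^2, a perfect square.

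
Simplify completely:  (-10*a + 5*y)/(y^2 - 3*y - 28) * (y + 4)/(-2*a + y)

Factor: -10*a + 5*y = 5*(-2*a + y);  y^2 - 3*y - 28 = (y + 4)*(y - 7)
Cancel the common factors (-2*a + y), (y + 4).

5/(y - 7)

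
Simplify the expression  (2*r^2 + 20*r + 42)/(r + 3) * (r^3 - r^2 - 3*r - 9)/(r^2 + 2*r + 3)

Factor: 2*r^2 + 20*r + 42 = 2*(r + 7)*(r + 3);  r^3 - r^2 - 3*r - 9 = (r - 3)*(r^2 + 2*r + 3)
Cancel the common factors (r^2 + 2*r + 3), (r + 3).

2*r^2 + 8*r - 42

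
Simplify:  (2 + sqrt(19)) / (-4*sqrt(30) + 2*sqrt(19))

(-2*sqrt(570) - 4*sqrt(30) - 19 - 2*sqrt(19))/202

Multiply numerator and denominator by 2*sqrt(19) + 4*sqrt(30).
Denominator becomes -404; numerator becomes 4*sqrt(19) + 38 + 8*sqrt(30) + 4*sqrt(570).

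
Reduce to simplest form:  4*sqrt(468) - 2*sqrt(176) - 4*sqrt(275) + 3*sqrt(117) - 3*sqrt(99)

4*sqrt(468) = 24*sqrt(13); 2*sqrt(176) = 8*sqrt(11); 4*sqrt(275) = 20*sqrt(11); 3*sqrt(117) = 9*sqrt(13); 3*sqrt(99) = 9*sqrt(11)

-37*sqrt(11) + 33*sqrt(13)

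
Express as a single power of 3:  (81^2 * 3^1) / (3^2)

3^7

81^2 = 3^8; 3^1 = 3^1; 3^2 = 3^2
Combine exponents: 3^7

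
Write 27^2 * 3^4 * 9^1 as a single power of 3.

27^2 = 3^6; 3^4 = 3^4; 9^1 = 3^2
Combine exponents: 3^12

3^12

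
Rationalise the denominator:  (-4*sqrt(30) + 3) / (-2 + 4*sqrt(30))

Multiply numerator and denominator by -4*sqrt(30) - 2.
Denominator becomes -476; numerator becomes -4*sqrt(30) + 474.

(-237 + 2*sqrt(30))/238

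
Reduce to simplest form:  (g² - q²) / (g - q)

g + q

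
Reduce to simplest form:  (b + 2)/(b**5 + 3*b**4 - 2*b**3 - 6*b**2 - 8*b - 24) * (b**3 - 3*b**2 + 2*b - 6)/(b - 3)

1/(b**2 + b - 6)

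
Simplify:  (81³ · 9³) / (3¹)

81³ = 3^12; 9³ = 3^6; 3¹ = 3^1
Combine exponents: 3^17

3^17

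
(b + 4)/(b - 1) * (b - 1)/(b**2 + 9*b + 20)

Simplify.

Factor: b**2 + 9*b + 20 = (b + 4)*(b + 5)
Cancel the common factors (b + 4), (b - 1).

1/(b + 5)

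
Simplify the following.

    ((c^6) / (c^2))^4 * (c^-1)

Inside the bracket: c^4
Raise to the power 4: c^16
Multiply by (c^-1): add exponents.

c^15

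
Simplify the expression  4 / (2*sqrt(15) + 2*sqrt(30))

(-2*sqrt(15) + 2*sqrt(30))/15

Multiply numerator and denominator by -2*sqrt(15) + 2*sqrt(30).
Denominator becomes 60; numerator becomes -8*sqrt(15) + 8*sqrt(30).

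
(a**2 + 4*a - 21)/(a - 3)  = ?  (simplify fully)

a + 7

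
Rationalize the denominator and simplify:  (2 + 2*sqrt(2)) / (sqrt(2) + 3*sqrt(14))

(-2 - sqrt(2) + 3*sqrt(14) + 6*sqrt(7))/62

Multiply numerator and denominator by -3*sqrt(14) + sqrt(2).
Denominator becomes -124; numerator becomes -12*sqrt(7) - 6*sqrt(14) + 2*sqrt(2) + 4.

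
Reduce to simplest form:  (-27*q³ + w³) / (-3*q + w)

9*q² + 3*q*w + w²

w^3 - (3*q)^3 = (-3*q + w)(9*q² + 3*q*w + w²).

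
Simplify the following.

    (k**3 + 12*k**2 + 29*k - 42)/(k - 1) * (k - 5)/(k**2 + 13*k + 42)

k - 5

Factor: k**3 + 12*k**2 + 29*k - 42 = (k + 7)*(k - 1)*(k + 6);  k**2 + 13*k + 42 = (k + 6)*(k + 7)
Cancel the common factors (k - 1), (k + 6), (k + 7).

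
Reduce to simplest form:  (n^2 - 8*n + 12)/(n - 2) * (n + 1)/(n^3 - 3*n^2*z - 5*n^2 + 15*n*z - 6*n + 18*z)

-1/(-n + 3*z)

Factor: n^2 - 8*n + 12 = (n - 6)*(n - 2);  n^3 - 3*n^2*z - 5*n^2 + 15*n*z - 6*n + 18*z = (n - 3*z)*(n + 1)*(n - 6)
Cancel the common factors (n + 1), (n - 6), (n - 2).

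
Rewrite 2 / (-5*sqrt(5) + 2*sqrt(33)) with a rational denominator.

Multiply numerator and denominator by 5*sqrt(5) + 2*sqrt(33).
Denominator becomes 7; numerator becomes 10*sqrt(5) + 4*sqrt(33).

(10*sqrt(5) + 4*sqrt(33))/7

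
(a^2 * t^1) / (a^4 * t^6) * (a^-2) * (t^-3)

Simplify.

1/(a^4*t^8)

Quotient: (a^-2) * (t^-5)
Multiply by (a^-2) * (t^-3): add exponents.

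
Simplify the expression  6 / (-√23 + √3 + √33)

(-78*√23 - 42*√33 + 318*√3 + 36*√253)/227

Group as (√3 + √33) - √23; multiply by (√3 + √33) + √23, then rationalise the remaining surd.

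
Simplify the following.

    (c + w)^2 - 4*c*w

(c - w)^2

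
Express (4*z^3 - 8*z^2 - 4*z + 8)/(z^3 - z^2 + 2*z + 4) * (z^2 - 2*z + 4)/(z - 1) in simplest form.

Factor: 4*z^3 - 8*z^2 - 4*z + 8 = 4*(z + 1)*(z - 1)*(z - 2);  z^3 - z^2 + 2*z + 4 = (z^2 - 2*z + 4)*(z + 1)
Cancel the common factors (z^2 - 2*z + 4), (z - 1), (z + 1).

4*z - 8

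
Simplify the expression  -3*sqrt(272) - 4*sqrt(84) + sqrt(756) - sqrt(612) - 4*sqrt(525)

3*sqrt(272) = 12*sqrt(17); 4*sqrt(84) = 8*sqrt(21); sqrt(756) = 6*sqrt(21); sqrt(612) = 6*sqrt(17); 4*sqrt(525) = 20*sqrt(21)

-22*sqrt(21) - 18*sqrt(17)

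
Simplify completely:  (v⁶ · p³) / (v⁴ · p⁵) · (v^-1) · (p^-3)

v/p⁵

Quotient: v² · (p^-2)
Multiply by (v^-1) · (p^-3): add exponents.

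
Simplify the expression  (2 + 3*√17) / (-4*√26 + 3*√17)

Multiply numerator and denominator by 3*√17 + 4*√26.
Denominator becomes -263; numerator becomes 6*√17 + 8*√26 + 153 + 12*√442.

(-12*√442 - 153 - 8*√26 - 6*√17)/263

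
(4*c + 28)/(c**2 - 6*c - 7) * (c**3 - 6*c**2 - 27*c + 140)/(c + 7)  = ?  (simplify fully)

(4*c**2 + 4*c - 80)/(c + 1)

Factor: 4*c + 28 = 4*(c + 7);  c**2 - 6*c - 7 = (c - 7)*(c + 1);  c**3 - 6*c**2 - 27*c + 140 = (c + 5)*(c - 4)*(c - 7)
Cancel the common factors (c - 7), (c + 7).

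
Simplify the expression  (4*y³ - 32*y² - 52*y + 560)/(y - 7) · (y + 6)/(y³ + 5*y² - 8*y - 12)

Factor: 4*y³ - 32*y² - 52*y + 560 = 4·(y - 7)·(y + 4)·(y - 5);  y³ + 5*y² - 8*y - 12 = (y + 6)·(y + 1)·(y - 2)
Cancel the common factors (y + 6), (y - 7).

(4*y² - 4*y - 80)/(y² - y - 2)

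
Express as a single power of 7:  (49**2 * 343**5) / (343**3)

7**10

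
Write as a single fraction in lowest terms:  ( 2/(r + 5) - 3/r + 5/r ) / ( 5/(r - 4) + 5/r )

(2*r² - 3*r - 20)/(5*r² + 15*r - 50)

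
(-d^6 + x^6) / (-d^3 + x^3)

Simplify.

-d^6 + x^6 factors as (-d + x)*(d + x)*(d^2 - d*x + x^2)*(d^2 + d*x + x^2).

d^3 + x^3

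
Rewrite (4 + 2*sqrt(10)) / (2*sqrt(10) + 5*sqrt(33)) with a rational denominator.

(-40 - 8*sqrt(10) + 20*sqrt(33) + 10*sqrt(330))/785

Multiply numerator and denominator by -5*sqrt(33) + 2*sqrt(10).
Denominator becomes -785; numerator becomes -10*sqrt(330) - 20*sqrt(33) + 8*sqrt(10) + 40.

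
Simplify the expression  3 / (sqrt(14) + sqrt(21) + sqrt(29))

Group as (sqrt(21) + sqrt(29)) + sqrt(14); multiply by (sqrt(21) + sqrt(29)) - sqrt(14), then rationalise the remaining surd.

(-7*sqrt(174) + 3*sqrt(29) + 11*sqrt(21) + 18*sqrt(14))/190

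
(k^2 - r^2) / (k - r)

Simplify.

k + r

k^2 - r^2 factors as -(-k + r)*(k + r).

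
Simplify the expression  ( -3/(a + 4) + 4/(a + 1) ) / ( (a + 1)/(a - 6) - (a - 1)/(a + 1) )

Numerator: -3/(a + 4) + 4/(a + 1) = (a + 13)/(a^2 + 5*a + 4)
Denominator: (a + 1)/(a - 6) - (a - 1)/(a + 1) = (9*a - 5)/(a^2 - 5*a - 6)
Divide: ((a + 13)/(a^2 + 5*a + 4)) · ((a^2 - 5*a - 6)/(9*a - 5)) = (a^2 + 7*a - 78)/(9*a^2 + 31*a - 20)

(a^2 + 7*a - 78)/(9*a^2 + 31*a - 20)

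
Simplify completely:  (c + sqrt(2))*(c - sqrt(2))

(c)**2 - (sqrt(2))**2 = c**2 - 2.

c**2 - 2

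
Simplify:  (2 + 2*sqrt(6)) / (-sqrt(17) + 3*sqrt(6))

(2*sqrt(17) + 6*sqrt(6) + 2*sqrt(102) + 36)/37

Multiply numerator and denominator by sqrt(17) + 3*sqrt(6).
Denominator becomes 37; numerator becomes 2*sqrt(17) + 6*sqrt(6) + 2*sqrt(102) + 36.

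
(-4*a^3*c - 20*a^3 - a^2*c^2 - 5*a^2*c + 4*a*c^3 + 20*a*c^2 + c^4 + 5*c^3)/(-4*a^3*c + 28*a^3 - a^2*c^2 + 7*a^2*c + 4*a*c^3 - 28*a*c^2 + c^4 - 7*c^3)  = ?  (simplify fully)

(c + 5)/(c - 7)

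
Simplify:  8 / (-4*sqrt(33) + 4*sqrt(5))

Multiply numerator and denominator by 4*sqrt(5) + 4*sqrt(33).
Denominator becomes -448; numerator becomes 32*sqrt(5) + 32*sqrt(33).

(-sqrt(33) - sqrt(5))/14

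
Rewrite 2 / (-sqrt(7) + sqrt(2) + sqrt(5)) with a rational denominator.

Group as (sqrt(2) + sqrt(5)) - sqrt(7); multiply by (sqrt(2) + sqrt(5)) + sqrt(7), then rationalise the remaining surd.

(2*sqrt(5) + 5*sqrt(2) + sqrt(70))/10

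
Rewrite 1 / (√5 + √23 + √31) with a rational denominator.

Group as (√5 + √31) + √23; multiply by (√5 + √31) - √23, then rationalise the remaining surd.

(-2*√3565 - 3*√31 + 13*√23 + 49*√5)/451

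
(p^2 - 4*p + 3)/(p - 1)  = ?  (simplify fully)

Factor: p^2 - 4*p + 3 = (p - 1)*(p - 3)
Cancel the common factor (p - 1).

p - 3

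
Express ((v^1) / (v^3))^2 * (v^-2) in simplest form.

Inside the bracket: (v^-2)
Raise to the power 2: (v^-4)
Multiply by (v^-2): add exponents.

v^(-6)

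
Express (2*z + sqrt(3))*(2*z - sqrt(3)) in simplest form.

(2*z)^2 - (sqrt(3))^2 = 4*z^2 - 3.

4*z^2 - 3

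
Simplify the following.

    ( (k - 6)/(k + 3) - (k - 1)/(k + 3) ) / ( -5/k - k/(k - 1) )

Numerator: (k - 6)/(k + 3) - (k - 1)/(k + 3) = -5/(k + 3)
Denominator: -5/k - k/(k - 1) = (-k^2 - 5*k + 5)/(k^2 - k)
Divide: (-5/(k + 3)) · ((k^2 - k)/(-k^2 - 5*k + 5)) = (5*k^2 - 5*k)/(k^3 + 8*k^2 + 10*k - 15)

(5*k^2 - 5*k)/(k^3 + 8*k^2 + 10*k - 15)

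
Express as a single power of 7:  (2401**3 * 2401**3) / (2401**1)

7**20

2401**3 = 7**12; 2401**3 = 7**12; 2401**1 = 7**4
Combine exponents: 7**20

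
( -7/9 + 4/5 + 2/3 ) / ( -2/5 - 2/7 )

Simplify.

-217/216

Numerator: -7/9 + 4/5 + 2/3 = 31/45
Denominator: -2/5 - 2/7 = -24/35
Divide: (31/45) · (-35/24) = -217/216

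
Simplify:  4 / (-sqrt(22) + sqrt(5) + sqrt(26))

Group as (sqrt(5) + sqrt(26)) - sqrt(22); multiply by (sqrt(5) + sqrt(26)) + sqrt(22), then rationalise the remaining surd.

(-36*sqrt(22) + 4*sqrt(26) + 172*sqrt(5) + 16*sqrt(715))/439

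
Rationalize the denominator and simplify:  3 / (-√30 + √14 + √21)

(-15*√30 + 69*√21 + 111*√14 + 252*√5)/1151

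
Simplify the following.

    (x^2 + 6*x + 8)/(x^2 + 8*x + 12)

Factor: x^2 + 6*x + 8 = (x + 2)*(x + 4);  x^2 + 8*x + 12 = (x + 2)*(x + 6)
Cancel the common factor (x + 2).

(x + 4)/(x + 6)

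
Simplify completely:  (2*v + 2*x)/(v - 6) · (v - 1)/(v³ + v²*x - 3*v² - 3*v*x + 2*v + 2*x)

2/(v² - 8*v + 12)

Factor: 2*v + 2*x = 2·(v + x);  v³ + v²*x - 3*v² - 3*v*x + 2*v + 2*x = (v - 2)·(v + x)·(v - 1)
Cancel the common factors (v - 1), (v + x).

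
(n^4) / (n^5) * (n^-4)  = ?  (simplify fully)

Quotient: (n^-1)
Multiply by (n^-4): add exponents.

n^(-5)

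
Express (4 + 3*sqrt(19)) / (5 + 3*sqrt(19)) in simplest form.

(-3*sqrt(19) + 151)/146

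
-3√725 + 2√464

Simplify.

3√725 = 15*√29; 2√464 = 8*√29
Combine: (-15 + 8)·√29 = -7*√29

-7*√29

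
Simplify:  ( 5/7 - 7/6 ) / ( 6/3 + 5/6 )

-19/119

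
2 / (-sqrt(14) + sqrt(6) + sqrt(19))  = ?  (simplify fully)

Group as (sqrt(6) + sqrt(19)) - sqrt(14); multiply by (sqrt(6) + sqrt(19)) + sqrt(14), then rationalise the remaining surd.

(-22*sqrt(14) + 2*sqrt(19) + 54*sqrt(6) + 8*sqrt(399))/335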